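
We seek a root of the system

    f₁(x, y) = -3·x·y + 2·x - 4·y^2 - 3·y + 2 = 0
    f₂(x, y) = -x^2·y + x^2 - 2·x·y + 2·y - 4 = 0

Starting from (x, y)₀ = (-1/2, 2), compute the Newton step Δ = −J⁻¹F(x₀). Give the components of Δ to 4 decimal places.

At (-1/2, 2): F = (-18.0000, 1.7500).
Jacobian J = [[-3·y + 2, -3·x - 8·y - 3], [-2·x·y + 2·x - 2·y, -x^2 - 2·x + 2]].
At the point, J = [[-4.0000, -17.5000], [-3.0000, 2.7500]] (det J = -63.5000).
Solving J·Δ = −F gives Δ = (-0.2972, -0.9606).

(-0.2972, -0.9606)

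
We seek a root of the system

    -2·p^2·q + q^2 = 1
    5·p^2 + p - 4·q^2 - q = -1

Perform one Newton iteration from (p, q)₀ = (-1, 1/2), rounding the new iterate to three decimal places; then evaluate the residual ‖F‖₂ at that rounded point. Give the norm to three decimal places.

1.590

At (-1, 1/2): F = (-1.750, 3.500).
Jacobian J = [[-4·p·q, -2·p^2 + 2·q], [10·p + 1, -8·q - 1]].
At the point, J = [[2.000, -1.000], [-9.000, -5.000]] (det J = -19.000).
Solving J·Δ = −F gives Δ = (0.645, -0.461).
Then the next iterate is (p, q)₁ = (-0.355, 0.039).
Re-evaluating at (-0.355, 0.039): F = (-1.00831, 1.23004), so ‖F‖₂ = 1.590.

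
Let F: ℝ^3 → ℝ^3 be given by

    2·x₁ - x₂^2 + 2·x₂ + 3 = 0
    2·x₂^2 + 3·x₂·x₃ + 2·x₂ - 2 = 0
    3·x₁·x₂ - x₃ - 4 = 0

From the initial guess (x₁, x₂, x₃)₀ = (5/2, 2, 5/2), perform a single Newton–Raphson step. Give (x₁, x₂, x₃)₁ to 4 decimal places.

(-0.8096, 2.6904, -3.6802)

At (5/2, 2, 5/2): F = (8.0000, 25.0000, 8.5000).
Jacobian J = [[2, -2·x₂ + 2, 0], [0, 4·x₂ + 3·x₃ + 2, 3·x₂], [3·x₂, 3·x₁, -1]].
At the point, J = [[2.0000, -2.0000, 0.0000], [0.0000, 17.5000, 6.0000], [6.0000, 7.5000, -1.0000]] (det J = -197.0000).
Solving J·Δ = −F gives Δ = (-3.3096, 0.6904, -6.1802).
Then the next iterate is (x₁, x₂, x₃)₁ = (-0.8096, 2.6904, -3.6802).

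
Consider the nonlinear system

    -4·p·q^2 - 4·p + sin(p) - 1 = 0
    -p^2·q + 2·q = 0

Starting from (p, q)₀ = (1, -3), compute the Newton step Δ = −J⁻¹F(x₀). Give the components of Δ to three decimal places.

(0.174, 1.959)

At (1, -3): F = (-40.15853, -3.000).
Jacobian J = [[-4·q^2 + cos(p) - 4, -8·p·q], [-2·p·q, -p^2 + 2]].
At the point, J = [[-39.45970, 24.000], [6.000, 1.000]] (det J = -183.45970).
Solving J·Δ = −F gives Δ = (0.174, 1.959).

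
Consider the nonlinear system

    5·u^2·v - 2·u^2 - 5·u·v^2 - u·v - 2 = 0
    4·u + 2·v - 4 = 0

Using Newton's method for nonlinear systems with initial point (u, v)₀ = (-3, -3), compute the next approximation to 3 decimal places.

(0.410, 1.181)

At (-3, -3): F = (-29.000, -22.000).
Jacobian J = [[10·u·v - 4·u - 5·v^2 - v, 5·u^2 - 10·u·v - u], [4, 2]].
At the point, J = [[60.000, -42.000], [4.000, 2.000]] (det J = 288.000).
Solving J·Δ = −F gives Δ = (3.410, 4.181).
Then the next iterate is (u, v)₁ = (0.410, 1.181).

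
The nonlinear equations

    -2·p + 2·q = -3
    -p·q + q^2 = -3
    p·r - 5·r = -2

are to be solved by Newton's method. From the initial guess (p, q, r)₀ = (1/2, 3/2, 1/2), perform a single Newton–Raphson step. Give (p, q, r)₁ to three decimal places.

(2.250, 0.750, 0.639)

At (1/2, 3/2, 1/2): F = (5.000, 4.500, -0.250).
Jacobian J = [[-2, 2, 0], [-q, -p + 2·q, 0], [r, 0, p - 5]].
At the point, J = [[-2.000, 2.000, 0.000], [-1.500, 2.500, 0.000], [0.500, 0.000, -4.500]] (det J = 9.000).
Solving J·Δ = −F gives Δ = (1.750, -0.750, 0.139).
Then the next iterate is (p, q, r)₁ = (2.250, 0.750, 0.639).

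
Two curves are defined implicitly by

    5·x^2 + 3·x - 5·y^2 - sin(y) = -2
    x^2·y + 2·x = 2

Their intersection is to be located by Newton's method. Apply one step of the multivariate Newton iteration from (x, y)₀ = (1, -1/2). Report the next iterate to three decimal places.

At (1, -1/2): F = (9.22943, -0.500).
Jacobian J = [[10·x + 3, -10·y - cos(y)], [2·x·y + 2, x^2]].
At the point, J = [[13.000, 4.12242], [1.000, 1.000]] (det J = 8.87758).
Solving J·Δ = −F gives Δ = (-1.272, 1.772).
Then the next iterate is (x, y)₁ = (-0.272, 1.272).

(-0.272, 1.272)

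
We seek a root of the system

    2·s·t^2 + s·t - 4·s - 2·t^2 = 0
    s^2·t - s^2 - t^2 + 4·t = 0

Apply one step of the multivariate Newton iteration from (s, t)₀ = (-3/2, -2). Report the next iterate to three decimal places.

At (-3/2, -2): F = (-11.000, -18.750).
Jacobian J = [[2·t^2 + t - 4, 4·s·t + s - 4·t], [2·s·t - 2·s, s^2 - 2·t + 4]].
At the point, J = [[2.000, 18.500], [9.000, 10.250]] (det J = -146.000).
Solving J·Δ = −F gives Δ = (1.604, 0.421).
Then the next iterate is (s, t)₁ = (0.104, -1.579).

(0.104, -1.579)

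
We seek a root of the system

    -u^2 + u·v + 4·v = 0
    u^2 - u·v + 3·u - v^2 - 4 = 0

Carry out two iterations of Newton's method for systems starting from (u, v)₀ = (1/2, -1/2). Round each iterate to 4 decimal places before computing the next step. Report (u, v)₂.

(1.0580, 0.2183)

At (1/2, -1/2): F = (-2.5000, -2.2500).
Jacobian J = [[-2·u + v, u + 4], [2·u - v + 3, -u - 2·v]].
At the point, J = [[-1.5000, 4.5000], [4.5000, 0.5000]] (det J = -21.0000).
Solving J·Δ = −F gives Δ = (0.4226, 0.6964).
Then the next iterate is (u, v)₁ = (0.9226, 0.1964).
Round to (0.9226, 0.1964) and repeat: F = (0.115608, -0.600781), J = [[-1.6488, 4.9226], [4.6488, -1.3154]].
Δ = (0.1354, 0.0219), so (u, v)₂ = (1.0580, 0.2183).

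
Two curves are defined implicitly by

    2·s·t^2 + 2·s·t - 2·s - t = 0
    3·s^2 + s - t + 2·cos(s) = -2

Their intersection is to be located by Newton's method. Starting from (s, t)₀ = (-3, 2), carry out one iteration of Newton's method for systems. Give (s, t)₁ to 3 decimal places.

(-1.647, 1.404)

At (-3, 2): F = (-32.000, 22.02002).
Jacobian J = [[2·t^2 + 2·t - 2, 4·s·t + 2·s - 1], [6·s - 2·sin(s) + 1, -1]].
At the point, J = [[10.000, -31.000], [-16.71776, -1.000]] (det J = -528.25056).
Solving J·Δ = −F gives Δ = (1.353, -0.596).
Then the next iterate is (s, t)₁ = (-1.647, 1.404).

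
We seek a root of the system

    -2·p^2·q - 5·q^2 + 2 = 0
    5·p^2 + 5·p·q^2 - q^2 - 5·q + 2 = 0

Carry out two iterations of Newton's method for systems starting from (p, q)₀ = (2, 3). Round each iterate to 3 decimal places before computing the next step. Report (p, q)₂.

(1.144, 0.888)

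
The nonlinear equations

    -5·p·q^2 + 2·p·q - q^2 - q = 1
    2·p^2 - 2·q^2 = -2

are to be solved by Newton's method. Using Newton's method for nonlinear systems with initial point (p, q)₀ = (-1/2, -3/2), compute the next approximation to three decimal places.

At (-1/2, -3/2): F = (5.375, -2.000).
Jacobian J = [[-5·q^2 + 2·q, -10·p·q + 2·p - 2·q - 1], [4·p, -4·q]].
At the point, J = [[-14.250, -6.500], [-2.000, 6.000]] (det J = -98.500).
Solving J·Δ = −F gives Δ = (0.195, 0.398).
Then the next iterate is (p, q)₁ = (-0.305, -1.102).

(-0.305, -1.102)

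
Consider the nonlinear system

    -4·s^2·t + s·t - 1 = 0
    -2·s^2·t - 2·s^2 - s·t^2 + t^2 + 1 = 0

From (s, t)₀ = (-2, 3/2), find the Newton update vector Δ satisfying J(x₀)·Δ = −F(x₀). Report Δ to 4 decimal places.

At (-2, 3/2): F = (-28.0000, -12.2500).
Jacobian J = [[-8·s·t + t, -4·s^2 + s], [-4·s·t - 4·s - t^2, -2·s^2 - 2·s·t + 2·t]].
At the point, J = [[25.5000, -18.0000], [17.7500, 1.0000]] (det J = 345.0000).
Solving J·Δ = −F gives Δ = (0.7203, -0.5351).

(0.7203, -0.5351)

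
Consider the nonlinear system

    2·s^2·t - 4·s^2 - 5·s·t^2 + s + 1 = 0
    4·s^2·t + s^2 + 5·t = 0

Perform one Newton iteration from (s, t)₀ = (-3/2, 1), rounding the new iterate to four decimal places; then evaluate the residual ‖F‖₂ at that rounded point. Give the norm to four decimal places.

5.6569

At (-3/2, 1): F = (2.5000, 16.2500).
Jacobian J = [[4·s·t - 8·s - 5·t^2 + 1, 2·s^2 - 10·s·t], [8·s·t + 2·s, 4·s^2 + 5]].
At the point, J = [[2.0000, 19.5000], [-15.0000, 14.0000]] (det J = 320.5000).
Solving J·Δ = −F gives Δ = (0.8795, -0.2184).
Then the next iterate is (s, t)₁ = (-0.6205, 0.7816).
Re-evaluating at (-0.6205, 0.7816): F = (1.336595, 5.496748), so ‖F‖₂ = 5.6569.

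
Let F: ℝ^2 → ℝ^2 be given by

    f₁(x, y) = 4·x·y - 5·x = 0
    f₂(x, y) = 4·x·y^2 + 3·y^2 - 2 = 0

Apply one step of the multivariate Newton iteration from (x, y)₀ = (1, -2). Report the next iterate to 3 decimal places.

(0.133, -1.567)

At (1, -2): F = (-13.000, 26.000).
Jacobian J = [[4·y - 5, 4·x], [4·y^2, 8·x·y + 6·y]].
At the point, J = [[-13.000, 4.000], [16.000, -28.000]] (det J = 300.000).
Solving J·Δ = −F gives Δ = (-0.867, 0.433).
Then the next iterate is (x, y)₁ = (0.133, -1.567).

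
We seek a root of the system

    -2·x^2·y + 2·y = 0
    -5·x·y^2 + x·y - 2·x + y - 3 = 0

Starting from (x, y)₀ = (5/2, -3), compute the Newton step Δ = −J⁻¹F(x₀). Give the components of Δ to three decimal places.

At (5/2, -3): F = (31.500, -131.000).
Jacobian J = [[-4·x·y, -2·x^2 + 2], [-5·y^2 + y - 2, -10·x·y + x + 1]].
At the point, J = [[30.000, -10.500], [-50.000, 78.500]] (det J = 1830.000).
Solving J·Δ = −F gives Δ = (-0.600, 1.287).

(-0.600, 1.287)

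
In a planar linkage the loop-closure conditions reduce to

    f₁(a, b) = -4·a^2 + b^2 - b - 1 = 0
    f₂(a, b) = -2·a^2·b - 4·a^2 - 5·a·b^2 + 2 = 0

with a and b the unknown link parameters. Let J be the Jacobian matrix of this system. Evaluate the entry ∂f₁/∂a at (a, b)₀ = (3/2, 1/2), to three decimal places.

-12.000

∂f₁/∂a = -8·a.
At (3/2, 1/2) this is -12.000.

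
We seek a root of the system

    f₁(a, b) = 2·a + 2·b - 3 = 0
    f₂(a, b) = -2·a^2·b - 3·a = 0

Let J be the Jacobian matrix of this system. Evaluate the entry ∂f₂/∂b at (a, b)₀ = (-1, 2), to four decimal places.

-2.0000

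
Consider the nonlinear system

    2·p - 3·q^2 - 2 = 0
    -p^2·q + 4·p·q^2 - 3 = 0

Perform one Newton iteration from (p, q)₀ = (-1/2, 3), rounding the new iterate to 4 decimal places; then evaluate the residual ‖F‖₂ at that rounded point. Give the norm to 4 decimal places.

At (-1/2, 3): F = (-30.0000, -21.7500).
Jacobian J = [[2, -6·q], [-2·p·q + 4·q^2, -p^2 + 8·p·q]].
At the point, J = [[2.0000, -18.0000], [39.0000, -12.2500]] (det J = 677.5000).
Solving J·Δ = −F gives Δ = (0.0354, -1.6627).
Then the next iterate is (p, q)₁ = (-0.4646, 1.3373).
Re-evaluating at (-0.4646, 1.3373): F = (-8.294314, -6.612170), so ‖F‖₂ = 10.6074.

10.6074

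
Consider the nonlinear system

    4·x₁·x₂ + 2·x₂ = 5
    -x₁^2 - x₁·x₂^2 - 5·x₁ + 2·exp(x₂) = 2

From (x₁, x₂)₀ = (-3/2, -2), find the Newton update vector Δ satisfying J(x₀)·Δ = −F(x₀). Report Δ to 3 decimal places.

(-0.957, 2.664)

At (-3/2, -2): F = (3.000, 9.52067).
Jacobian J = [[4·x₂, 4·x₁ + 2], [-2·x₁ - x₂^2 - 5, -2·x₁·x₂ + 2·exp(x₂)]].
At the point, J = [[-8.000, -4.000], [-6.000, -5.72933]] (det J = 21.83464).
Solving J·Δ = −F gives Δ = (-0.957, 2.664).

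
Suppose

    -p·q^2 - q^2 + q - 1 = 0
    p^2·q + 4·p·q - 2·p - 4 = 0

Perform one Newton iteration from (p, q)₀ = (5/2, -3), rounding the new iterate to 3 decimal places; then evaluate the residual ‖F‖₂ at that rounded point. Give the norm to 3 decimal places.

At (5/2, -3): F = (-35.500, -57.750).
Jacobian J = [[-q^2, -2·p·q - 2·q + 1], [2·p·q + 4·q - 2, p^2 + 4·p]].
At the point, J = [[-9.000, 22.000], [-29.000, 16.250]] (det J = 491.750).
Solving J·Δ = −F gives Δ = (-1.411, 1.037).
Then the next iterate is (p, q)₁ = (1.089, -1.963).
Re-evaluating at (1.089, -1.963): F = (-11.01269, -17.05679), so ‖F‖₂ = 20.303.

20.303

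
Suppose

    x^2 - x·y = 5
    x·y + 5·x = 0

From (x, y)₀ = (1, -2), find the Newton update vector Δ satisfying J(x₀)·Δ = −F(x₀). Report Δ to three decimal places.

At (1, -2): F = (-2.000, 3.000).
Jacobian J = [[2·x - y, -x], [y + 5, x]].
At the point, J = [[4.000, -1.000], [3.000, 1.000]] (det J = 7.000).
Solving J·Δ = −F gives Δ = (-0.143, -2.571).

(-0.143, -2.571)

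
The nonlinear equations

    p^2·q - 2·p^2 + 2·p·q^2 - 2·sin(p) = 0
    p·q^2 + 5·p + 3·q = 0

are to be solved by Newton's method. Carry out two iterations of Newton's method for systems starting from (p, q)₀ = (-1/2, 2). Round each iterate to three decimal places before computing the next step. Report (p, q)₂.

(-0.473, 0.898)

At (-1/2, 2): F = (-3.04115, 1.500).
Jacobian J = [[2·p·q - 4·p + 2·q^2 - 2·cos(p), p^2 + 4·p·q], [q^2 + 5, 2·p·q + 3]].
At the point, J = [[6.24483, -3.750], [9.000, 1.000]] (det J = 39.99483).
Solving J·Δ = −F gives Δ = (-0.065, -0.919).
Then the next iterate is (p, q)₁ = (-0.565, 1.081).
Round to (-0.565, 1.081) and repeat: F = (-0.54301, -0.24224), J = [[1.68641, -2.12383], [6.16856, 1.77847]].
Δ = (0.092, -0.183), so (p, q)₂ = (-0.473, 0.898).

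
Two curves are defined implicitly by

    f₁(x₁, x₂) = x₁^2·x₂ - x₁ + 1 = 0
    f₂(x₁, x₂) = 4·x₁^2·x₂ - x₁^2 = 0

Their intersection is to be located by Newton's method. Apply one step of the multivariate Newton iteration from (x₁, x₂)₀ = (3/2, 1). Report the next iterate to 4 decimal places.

(1.7500, 0.0000)

At (3/2, 1): F = (1.7500, 6.7500).
Jacobian J = [[2·x₁·x₂ - 1, x₁^2], [8·x₁·x₂ - 2·x₁, 4·x₁^2]].
At the point, J = [[2.0000, 2.2500], [9.0000, 9.0000]] (det J = -2.2500).
Solving J·Δ = −F gives Δ = (0.2500, -1.0000).
Then the next iterate is (x₁, x₂)₁ = (1.7500, 0.0000).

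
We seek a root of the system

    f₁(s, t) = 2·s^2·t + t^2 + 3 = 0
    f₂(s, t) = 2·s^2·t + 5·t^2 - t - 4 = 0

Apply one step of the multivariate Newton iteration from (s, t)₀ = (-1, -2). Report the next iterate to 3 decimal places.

At (-1, -2): F = (3.000, 14.000).
Jacobian J = [[4·s·t, 2·s^2 + 2·t], [4·s·t, 2·s^2 + 10·t - 1]].
At the point, J = [[8.000, -2.000], [8.000, -19.000]] (det J = -136.000).
Solving J·Δ = −F gives Δ = (-0.213, 0.647).
Then the next iterate is (s, t)₁ = (-1.213, -1.353).

(-1.213, -1.353)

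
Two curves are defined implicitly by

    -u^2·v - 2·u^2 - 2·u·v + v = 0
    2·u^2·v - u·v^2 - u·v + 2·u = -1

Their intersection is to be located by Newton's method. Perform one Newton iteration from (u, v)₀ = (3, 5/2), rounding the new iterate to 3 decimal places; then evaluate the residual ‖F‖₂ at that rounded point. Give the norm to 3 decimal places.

17.274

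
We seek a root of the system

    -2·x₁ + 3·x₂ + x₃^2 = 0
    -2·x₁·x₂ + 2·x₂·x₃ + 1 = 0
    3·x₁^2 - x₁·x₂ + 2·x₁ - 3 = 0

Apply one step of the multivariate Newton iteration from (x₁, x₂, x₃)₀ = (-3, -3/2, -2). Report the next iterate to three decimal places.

(-1.481, 1.342, 0.747)

At (-3, -3/2, -2): F = (5.500, -2.000, 13.500).
Jacobian J = [[-2, 3, 2·x₃], [-2·x₂, -2·x₁ + 2·x₃, 2·x₂], [6·x₁ - x₂ + 2, -x₁, 0]].
At the point, J = [[-2.000, 3.000, -4.000], [3.000, 2.000, -3.000], [-14.500, 3.000, 0.000]] (det J = -39.500).
Solving J·Δ = −F gives Δ = (1.519, 2.842, 2.747).
Then the next iterate is (x₁, x₂, x₃)₁ = (-1.481, 1.342, 0.747).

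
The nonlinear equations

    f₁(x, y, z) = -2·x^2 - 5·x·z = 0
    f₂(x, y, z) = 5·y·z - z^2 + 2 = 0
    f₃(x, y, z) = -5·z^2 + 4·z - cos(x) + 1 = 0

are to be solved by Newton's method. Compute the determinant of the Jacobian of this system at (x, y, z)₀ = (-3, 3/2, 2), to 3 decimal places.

J = [[-4·x - 5·z, 0, -5·x], [0, 5·z, 5·y - 2·z], [sin(x), 0, -10·z + 4]].
At the point, J = [[2.000, 0.000, 15.000], [0.000, 10.000, 3.500], [-0.14112, 0.000, -16.000]].
det J = -298.832.

-298.832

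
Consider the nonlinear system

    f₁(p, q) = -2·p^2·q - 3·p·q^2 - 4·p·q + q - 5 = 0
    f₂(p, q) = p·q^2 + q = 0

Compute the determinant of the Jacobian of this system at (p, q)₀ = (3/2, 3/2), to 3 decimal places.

-67.875

J = [[-4·p·q - 3·q^2 - 4·q, -2·p^2 - 6·p·q - 4·p + 1], [q^2, 2·p·q + 1]].
At the point, J = [[-21.750, -23.000], [2.250, 5.500]].
det J = -67.875.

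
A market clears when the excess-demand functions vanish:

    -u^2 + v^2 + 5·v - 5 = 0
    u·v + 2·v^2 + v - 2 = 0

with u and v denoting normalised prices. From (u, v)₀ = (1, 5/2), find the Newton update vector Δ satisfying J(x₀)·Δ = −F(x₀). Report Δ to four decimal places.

(-0.0408, -1.2832)

At (1, 5/2): F = (12.7500, 15.5000).
Jacobian J = [[-2·u, 2·v + 5], [v, u + 4·v + 1]].
At the point, J = [[-2.0000, 10.0000], [2.5000, 12.0000]] (det J = -49.0000).
Solving J·Δ = −F gives Δ = (-0.0408, -1.2832).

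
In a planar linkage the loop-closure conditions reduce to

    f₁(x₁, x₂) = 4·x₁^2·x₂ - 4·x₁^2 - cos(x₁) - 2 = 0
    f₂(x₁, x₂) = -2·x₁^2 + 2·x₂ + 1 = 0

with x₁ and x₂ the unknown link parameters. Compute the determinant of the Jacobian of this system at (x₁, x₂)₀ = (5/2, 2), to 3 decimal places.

291.197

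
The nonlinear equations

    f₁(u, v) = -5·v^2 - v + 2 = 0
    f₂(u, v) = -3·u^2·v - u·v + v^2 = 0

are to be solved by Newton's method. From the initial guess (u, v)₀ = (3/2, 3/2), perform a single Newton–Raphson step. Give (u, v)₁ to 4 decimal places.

(1.0602, 0.8281)

At (3/2, 3/2): F = (-10.7500, -10.1250).
Jacobian J = [[0, -10·v - 1], [-6·u·v - v, -3·u^2 - u + 2·v]].
At the point, J = [[0.0000, -16.0000], [-15.0000, -5.2500]] (det J = -240.0000).
Solving J·Δ = −F gives Δ = (-0.4398, -0.6719).
Then the next iterate is (u, v)₁ = (1.0602, 0.8281).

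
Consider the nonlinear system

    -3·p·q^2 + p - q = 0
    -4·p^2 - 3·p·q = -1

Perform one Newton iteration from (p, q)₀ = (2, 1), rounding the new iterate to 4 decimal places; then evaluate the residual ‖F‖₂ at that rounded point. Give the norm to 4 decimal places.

At (2, 1): F = (-5.0000, -21.0000).
Jacobian J = [[-3·q^2 + 1, -6·p·q - 1], [-8·p - 3·q, -3·p]].
At the point, J = [[-2.0000, -13.0000], [-19.0000, -6.0000]] (det J = -235.0000).
Solving J·Δ = −F gives Δ = (-1.0340, -0.2255).
Then the next iterate is (p, q)₁ = (0.9660, 0.7745).
Re-evaluating at (0.9660, 0.7745): F = (-1.546866, -4.977125), so ‖F‖₂ = 5.2120.

5.2120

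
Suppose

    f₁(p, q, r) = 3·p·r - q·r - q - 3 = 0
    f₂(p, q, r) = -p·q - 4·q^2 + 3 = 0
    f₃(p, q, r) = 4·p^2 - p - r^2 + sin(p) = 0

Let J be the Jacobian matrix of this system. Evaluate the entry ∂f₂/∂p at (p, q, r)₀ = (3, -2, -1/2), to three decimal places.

2.000

∂f₂/∂p = -q.
At (3, -2, -1/2) this is 2.000.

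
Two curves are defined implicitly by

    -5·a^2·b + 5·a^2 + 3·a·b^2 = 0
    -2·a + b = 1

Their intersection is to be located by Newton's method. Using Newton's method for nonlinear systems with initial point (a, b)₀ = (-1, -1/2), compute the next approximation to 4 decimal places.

(-0.5753, -0.1507)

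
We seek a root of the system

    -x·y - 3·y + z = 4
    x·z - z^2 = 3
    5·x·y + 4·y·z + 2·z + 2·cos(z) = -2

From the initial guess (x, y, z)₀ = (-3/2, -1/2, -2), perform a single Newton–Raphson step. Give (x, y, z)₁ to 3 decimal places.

(1.646, -0.207, 2.117)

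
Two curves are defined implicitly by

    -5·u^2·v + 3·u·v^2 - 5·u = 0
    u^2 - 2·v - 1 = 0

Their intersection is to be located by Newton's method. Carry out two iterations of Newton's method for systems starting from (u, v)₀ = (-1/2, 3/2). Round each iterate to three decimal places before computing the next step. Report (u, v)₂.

At (-1/2, 3/2): F = (-2.750, -3.750).
Jacobian J = [[-10·u·v + 3·v^2 - 5, -5·u^2 + 6·u·v], [2·u, -2]].
At the point, J = [[9.250, -5.750], [-1.000, -2.000]] (det J = -24.250).
Solving J·Δ = −F gives Δ = (-0.662, -1.544).
Then the next iterate is (u, v)₁ = (-1.162, -0.044).
Round to (-1.162, -0.044) and repeat: F = (6.10030, 0.43824), J = [[-5.50547, -6.44445], [-2.324, -2.000]].
Δ = (-2.364, 2.966), so (u, v)₂ = (-3.526, 2.922).

(-3.526, 2.922)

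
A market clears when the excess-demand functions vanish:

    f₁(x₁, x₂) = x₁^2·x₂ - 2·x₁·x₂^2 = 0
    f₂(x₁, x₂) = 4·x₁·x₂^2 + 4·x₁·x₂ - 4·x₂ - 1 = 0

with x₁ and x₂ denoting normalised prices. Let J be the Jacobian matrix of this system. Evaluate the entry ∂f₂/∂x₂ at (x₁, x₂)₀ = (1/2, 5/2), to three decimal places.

8.000

∂f₂/∂x₂ = 8·x₁·x₂ + 4·x₁ - 4.
At (1/2, 5/2) this is 8.000.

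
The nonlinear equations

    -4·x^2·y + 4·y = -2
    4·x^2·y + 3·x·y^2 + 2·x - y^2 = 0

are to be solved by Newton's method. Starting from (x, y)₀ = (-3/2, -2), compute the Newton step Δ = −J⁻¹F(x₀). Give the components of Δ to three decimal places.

At (-3/2, -2): F = (12.000, -43.000).
Jacobian J = [[-8·x·y, -4·x^2 + 4], [8·x·y + 3·y^2 + 2, 4·x^2 + 6·x·y - 2·y]].
At the point, J = [[-24.000, -5.000], [38.000, 31.000]] (det J = -554.000).
Solving J·Δ = −F gives Δ = (0.283, 1.040).

(0.283, 1.040)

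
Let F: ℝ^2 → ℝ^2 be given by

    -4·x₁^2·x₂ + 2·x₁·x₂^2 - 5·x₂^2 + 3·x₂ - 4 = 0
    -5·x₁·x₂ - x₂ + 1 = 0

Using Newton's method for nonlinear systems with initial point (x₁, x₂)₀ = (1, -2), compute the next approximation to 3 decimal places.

(0.768, -0.220)

At (1, -2): F = (-14.000, 13.000).
Jacobian J = [[-8·x₁·x₂ + 2·x₂^2, -4·x₁^2 + 4·x₁·x₂ - 10·x₂ + 3], [-5·x₂, -5·x₁ - 1]].
At the point, J = [[24.000, 11.000], [10.000, -6.000]] (det J = -254.000).
Solving J·Δ = −F gives Δ = (-0.232, 1.780).
Then the next iterate is (x₁, x₂)₁ = (0.768, -0.220).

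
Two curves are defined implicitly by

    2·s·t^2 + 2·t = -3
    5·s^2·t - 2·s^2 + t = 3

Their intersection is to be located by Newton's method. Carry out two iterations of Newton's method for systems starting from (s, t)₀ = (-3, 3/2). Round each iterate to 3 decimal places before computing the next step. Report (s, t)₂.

At (-3, 3/2): F = (-7.500, 48.000).
Jacobian J = [[2·t^2, 4·s·t + 2], [10·s·t - 4·s, 5·s^2 + 1]].
At the point, J = [[4.500, -16.000], [-33.000, 46.000]] (det J = -321.000).
Solving J·Δ = −F gives Δ = (1.318, -0.098).
Then the next iterate is (s, t)₁ = (-1.682, 1.402).
Round to (-1.682, 1.402) and repeat: F = (-0.80829, 12.57591), J = [[3.93121, -7.43266], [-16.85364, 15.14562]].
Δ = (1.236, 0.545), so (s, t)₂ = (-0.446, 1.947).

(-0.446, 1.947)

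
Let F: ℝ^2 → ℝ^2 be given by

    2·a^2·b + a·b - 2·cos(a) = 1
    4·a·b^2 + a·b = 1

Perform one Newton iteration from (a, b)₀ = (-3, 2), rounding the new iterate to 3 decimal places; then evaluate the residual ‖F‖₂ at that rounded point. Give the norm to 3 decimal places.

At (-3, 2): F = (30.97998, -55.000).
Jacobian J = [[4·a·b + b + 2·sin(a), 2·a^2 + a], [4·b^2 + b, 8·a·b + a]].
At the point, J = [[-22.28224, 15.000], [18.000, -51.000]] (det J = 866.39424).
Solving J·Δ = −F gives Δ = (0.871, -0.771).
Then the next iterate is (a, b)₁ = (-2.129, 1.229).
Re-evaluating at (-2.129, 1.229): F = (8.58402, -16.47946), so ‖F‖₂ = 18.581.

18.581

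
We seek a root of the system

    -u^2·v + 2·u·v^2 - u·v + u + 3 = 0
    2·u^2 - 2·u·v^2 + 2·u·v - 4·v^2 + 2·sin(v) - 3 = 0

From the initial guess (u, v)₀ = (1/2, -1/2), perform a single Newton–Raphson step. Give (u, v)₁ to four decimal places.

(-0.6289, 0.2444)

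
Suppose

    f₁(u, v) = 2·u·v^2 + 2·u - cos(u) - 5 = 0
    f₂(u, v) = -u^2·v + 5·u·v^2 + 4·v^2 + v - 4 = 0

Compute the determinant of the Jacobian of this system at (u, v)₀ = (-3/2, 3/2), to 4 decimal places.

J = [[2·v^2 + sin(u) + 2, 4·u·v], [-2·u·v + 5·v^2, -u^2 + 10·u·v + 8·v + 1]].
At the point, J = [[5.502505, -9.0000], [15.7500, -11.7500]].
det J = 77.0956.

77.0956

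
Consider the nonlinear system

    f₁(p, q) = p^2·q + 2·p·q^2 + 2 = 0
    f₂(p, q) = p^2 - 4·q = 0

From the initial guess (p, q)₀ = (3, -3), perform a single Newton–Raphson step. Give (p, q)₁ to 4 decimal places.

(0.2160, -1.9259)

At (3, -3): F = (29.0000, 21.0000).
Jacobian J = [[2·p·q + 2·q^2, p^2 + 4·p·q], [2·p, -4]].
At the point, J = [[0.0000, -27.0000], [6.0000, -4.0000]] (det J = 162.0000).
Solving J·Δ = −F gives Δ = (-2.7840, 1.0741).
Then the next iterate is (p, q)₁ = (0.2160, -1.9259).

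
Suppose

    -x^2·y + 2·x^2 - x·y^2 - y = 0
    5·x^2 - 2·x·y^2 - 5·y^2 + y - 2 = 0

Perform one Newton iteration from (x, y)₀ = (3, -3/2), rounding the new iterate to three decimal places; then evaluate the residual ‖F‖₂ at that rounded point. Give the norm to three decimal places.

7.774

At (3, -3/2): F = (26.250, 16.750).
Jacobian J = [[-2·x·y + 4·x - y^2, -x^2 - 2·x·y - 1], [10·x - 2·y^2, -4·x·y - 10·y + 1]].
At the point, J = [[18.750, -1.000], [25.500, 34.000]] (det J = 663.000).
Solving J·Δ = −F gives Δ = (-1.371, 0.536).
Then the next iterate is (x, y)₁ = (1.629, -0.964).
Re-evaluating at (1.629, -0.964): F = (7.31557, 2.63008), so ‖F‖₂ = 7.774.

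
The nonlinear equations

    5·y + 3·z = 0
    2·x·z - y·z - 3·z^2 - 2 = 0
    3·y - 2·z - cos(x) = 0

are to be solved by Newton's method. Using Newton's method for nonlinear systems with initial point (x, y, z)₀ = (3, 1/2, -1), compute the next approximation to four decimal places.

(5.0936, -0.2030, 0.3383)

At (3, 1/2, -1): F = (-0.5000, -10.5000, 4.489992).
Jacobian J = [[0, 5, 3], [2·z, -z, 2·x - y - 6·z], [sin(x), 3, -2]].
At the point, J = [[0.0000, 5.0000, 3.0000], [-2.0000, 1.0000, 11.5000], [0.141120, 3.0000, -2.0000]] (det J = -30.308960).
Solving J·Δ = −F gives Δ = (2.0936, -0.7030, 1.3383).
Then the next iterate is (x, y, z)₁ = (5.0936, -0.2030, 0.3383).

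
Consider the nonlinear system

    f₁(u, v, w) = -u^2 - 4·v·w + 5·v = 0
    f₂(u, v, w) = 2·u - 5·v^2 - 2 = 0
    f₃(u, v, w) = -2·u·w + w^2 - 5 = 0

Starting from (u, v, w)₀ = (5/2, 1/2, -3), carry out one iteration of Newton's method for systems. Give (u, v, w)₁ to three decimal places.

(-4.192, -1.827, -4.923)

At (5/2, 1/2, -3): F = (2.250, 1.750, 19.000).
Jacobian J = [[-2·u, -4·w + 5, -4·v], [2, -10·v, 0], [-2·w, 0, -2·u + 2·w]].
At the point, J = [[-5.000, 17.000, -2.000], [2.000, -5.000, 0.000], [6.000, 0.000, -11.000]] (det J = 39.000).
Solving J·Δ = −F gives Δ = (-6.692, -2.327, -1.923).
Then the next iterate is (u, v, w)₁ = (-4.192, -1.827, -4.923).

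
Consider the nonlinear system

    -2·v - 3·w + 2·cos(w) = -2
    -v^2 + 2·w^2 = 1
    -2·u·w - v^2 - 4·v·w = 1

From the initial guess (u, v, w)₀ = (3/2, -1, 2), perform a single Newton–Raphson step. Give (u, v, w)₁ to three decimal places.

At (3/2, -1, 2): F = (-2.83229, 6.000, 0.000).
Jacobian J = [[0, -2, -2·sin(w) - 3], [0, -2·v, 4·w], [-2·w, -2·v - 4·w, -2·u - 4·v]].
At the point, J = [[0.000, -2.000, -4.81859], [0.000, 2.000, 8.000], [-4.000, -6.000, 1.000]] (det J = 25.45124).
Solving J·Δ = −F gives Δ = (-1.723, 0.983, -0.996).
Then the next iterate is (u, v, w)₁ = (-0.223, -0.017, 1.004).

(-0.223, -0.017, 1.004)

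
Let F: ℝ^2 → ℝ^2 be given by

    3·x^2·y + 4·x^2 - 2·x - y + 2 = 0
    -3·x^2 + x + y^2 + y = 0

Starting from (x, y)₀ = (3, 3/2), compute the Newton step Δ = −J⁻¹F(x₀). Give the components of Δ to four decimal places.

(-1.2704, -0.3366)

At (3, 3/2): F = (71.0000, -20.2500).
Jacobian J = [[6·x·y + 8·x - 2, 3·x^2 - 1], [-6·x + 1, 2·y + 1]].
At the point, J = [[49.0000, 26.0000], [-17.0000, 4.0000]] (det J = 638.0000).
Solving J·Δ = −F gives Δ = (-1.2704, -0.3366).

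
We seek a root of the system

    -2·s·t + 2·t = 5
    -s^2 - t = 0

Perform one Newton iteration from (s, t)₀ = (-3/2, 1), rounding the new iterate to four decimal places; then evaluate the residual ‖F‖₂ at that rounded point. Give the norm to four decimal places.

At (-3/2, 1): F = (0.0000, -3.2500).
Jacobian J = [[-2·t, -2·s + 2], [-2·s, -1]].
At the point, J = [[-2.0000, 5.0000], [3.0000, -1.0000]] (det J = -13.0000).
Solving J·Δ = −F gives Δ = (1.2500, 0.5000).
Then the next iterate is (s, t)₁ = (-0.2500, 1.5000).
Re-evaluating at (-0.2500, 1.5000): F = (-1.2500, -1.5625), so ‖F‖₂ = 2.0010.

2.0010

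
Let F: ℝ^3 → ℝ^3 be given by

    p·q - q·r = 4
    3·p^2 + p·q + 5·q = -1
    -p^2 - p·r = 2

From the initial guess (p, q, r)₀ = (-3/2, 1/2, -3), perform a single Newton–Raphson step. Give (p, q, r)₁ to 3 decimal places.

(0.167, 1.833, -3.833)

At (-3/2, 1/2, -3): F = (-3.250, 9.500, -8.750).
Jacobian J = [[q, p - r, -q], [6·p + q, p + 5, 0], [-2·p - r, 0, -p]].
At the point, J = [[0.500, 1.500, -0.500], [-8.500, 3.500, 0.000], [6.000, 0.000, 1.500]] (det J = 32.250).
Solving J·Δ = −F gives Δ = (1.667, 1.333, -0.833).
Then the next iterate is (p, q, r)₁ = (0.167, 1.833, -3.833).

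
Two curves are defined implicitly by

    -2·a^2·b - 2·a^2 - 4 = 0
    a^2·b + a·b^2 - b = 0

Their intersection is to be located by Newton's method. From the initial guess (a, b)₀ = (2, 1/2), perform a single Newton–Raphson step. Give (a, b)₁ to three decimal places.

(0.476, 0.786)

At (2, 1/2): F = (-16.000, 2.000).
Jacobian J = [[-4·a·b - 4·a, -2·a^2], [2·a·b + b^2, a^2 + 2·a·b - 1]].
At the point, J = [[-12.000, -8.000], [2.250, 5.000]] (det J = -42.000).
Solving J·Δ = −F gives Δ = (-1.524, 0.286).
Then the next iterate is (a, b)₁ = (0.476, 0.786).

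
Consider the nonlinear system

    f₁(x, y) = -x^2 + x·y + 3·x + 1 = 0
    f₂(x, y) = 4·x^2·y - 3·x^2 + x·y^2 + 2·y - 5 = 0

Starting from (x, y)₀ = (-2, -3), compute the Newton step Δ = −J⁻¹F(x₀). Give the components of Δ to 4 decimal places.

(1.0388, 0.5775)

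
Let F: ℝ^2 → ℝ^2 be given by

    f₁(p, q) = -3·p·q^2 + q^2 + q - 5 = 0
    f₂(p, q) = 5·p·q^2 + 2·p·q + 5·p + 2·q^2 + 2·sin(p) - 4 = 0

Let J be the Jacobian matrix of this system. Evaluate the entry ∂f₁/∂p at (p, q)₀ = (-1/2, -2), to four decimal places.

∂f₁/∂p = -3·q^2.
At (-1/2, -2) this is -12.0000.

-12.0000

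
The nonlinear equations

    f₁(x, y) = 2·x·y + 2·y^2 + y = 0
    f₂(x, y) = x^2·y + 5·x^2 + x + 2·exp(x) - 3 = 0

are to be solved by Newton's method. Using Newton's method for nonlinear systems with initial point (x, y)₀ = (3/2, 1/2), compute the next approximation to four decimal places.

(0.7755, 0.2041)

At (3/2, 1/2): F = (2.5000, 19.838378).
Jacobian J = [[2·y, 2·x + 4·y + 1], [2·x·y + 10·x + 2·exp(x) + 1, x^2]].
At the point, J = [[1.0000, 6.0000], [26.463378, 2.2500]] (det J = -156.530269).
Solving J·Δ = −F gives Δ = (-0.7245, -0.2959).
Then the next iterate is (x, y)₁ = (0.7755, 0.2041).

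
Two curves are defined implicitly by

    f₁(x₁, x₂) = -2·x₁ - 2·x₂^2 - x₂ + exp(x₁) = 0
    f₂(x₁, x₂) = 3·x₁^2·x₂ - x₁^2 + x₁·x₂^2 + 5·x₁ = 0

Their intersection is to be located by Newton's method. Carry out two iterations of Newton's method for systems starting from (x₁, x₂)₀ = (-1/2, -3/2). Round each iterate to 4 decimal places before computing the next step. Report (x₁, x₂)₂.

(-0.0241, -1.0138)

At (-1/2, -3/2): F = (-1.393469, -5.0000).
Jacobian J = [[exp(x₁) - 2, -4·x₂ - 1], [6·x₁·x₂ - 2·x₁ + x₂^2 + 5, 3·x₁^2 + 2·x₁·x₂]].
At the point, J = [[-1.393469, 5.0000], [12.7500, 2.2500]] (det J = -66.885306).
Solving J·Δ = −F gives Δ = (0.3269, 0.3698).
Then the next iterate is (x₁, x₂)₁ = (-0.1731, -1.1302).
Round to (-0.1731, -1.1302) and repeat: F = (-0.237251, -1.218168), J = [[-1.158946, 3.5208], [7.797378, 0.481166]].
Δ = (0.1490, 0.1164), so (x₁, x₂)₂ = (-0.0241, -1.0138).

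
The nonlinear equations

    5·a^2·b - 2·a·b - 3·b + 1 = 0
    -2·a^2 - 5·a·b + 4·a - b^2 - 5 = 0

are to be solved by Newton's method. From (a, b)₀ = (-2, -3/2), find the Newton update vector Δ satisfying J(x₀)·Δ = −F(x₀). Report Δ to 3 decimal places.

(-20.859, 34.231)

At (-2, -3/2): F = (-30.500, -38.250).
Jacobian J = [[10·a·b - 2·b, 5·a^2 - 2·a - 3], [-4·a - 5·b + 4, -5·a - 2·b]].
At the point, J = [[33.000, 21.000], [19.500, 13.000]] (det J = 19.500).
Solving J·Δ = −F gives Δ = (-20.859, 34.231).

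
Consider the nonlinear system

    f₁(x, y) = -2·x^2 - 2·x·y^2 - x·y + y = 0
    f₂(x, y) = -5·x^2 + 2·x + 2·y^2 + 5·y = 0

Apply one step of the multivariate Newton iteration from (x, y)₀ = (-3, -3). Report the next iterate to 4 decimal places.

(-1.3694, -2.4029)

At (-3, -3): F = (24.0000, -48.0000).
Jacobian J = [[-4·x - 2·y^2 - y, -4·x·y - x + 1], [-10·x + 2, 4·y + 5]].
At the point, J = [[-3.0000, -32.0000], [32.0000, -7.0000]] (det J = 1045.0000).
Solving J·Δ = −F gives Δ = (1.6306, 0.5971).
Then the next iterate is (x, y)₁ = (-1.3694, -2.4029).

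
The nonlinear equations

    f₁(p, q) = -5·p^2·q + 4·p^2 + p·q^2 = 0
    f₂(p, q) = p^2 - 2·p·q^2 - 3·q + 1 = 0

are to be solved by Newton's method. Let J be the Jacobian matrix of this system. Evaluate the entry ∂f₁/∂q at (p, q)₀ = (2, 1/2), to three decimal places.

-18.000

∂f₁/∂q = -5·p^2 + 2·p·q.
At (2, 1/2) this is -18.000.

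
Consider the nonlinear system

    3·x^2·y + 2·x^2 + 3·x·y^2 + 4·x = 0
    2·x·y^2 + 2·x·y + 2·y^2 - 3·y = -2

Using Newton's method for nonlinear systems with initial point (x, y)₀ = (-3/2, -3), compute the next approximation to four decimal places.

At (-3/2, -3): F = (-62.2500, 11.0000).
Jacobian J = [[6·x·y + 4·x + 3·y^2 + 4, 3·x^2 + 6·x·y], [2·y^2 + 2·y, 4·x·y + 2·x + 4·y - 3]].
At the point, J = [[52.0000, 33.7500], [12.0000, 0.0000]] (det J = -405.0000).
Solving J·Δ = −F gives Δ = (-0.9167, 3.2568).
Then the next iterate is (x, y)₁ = (-2.4167, 0.2568).

(-2.4167, 0.2568)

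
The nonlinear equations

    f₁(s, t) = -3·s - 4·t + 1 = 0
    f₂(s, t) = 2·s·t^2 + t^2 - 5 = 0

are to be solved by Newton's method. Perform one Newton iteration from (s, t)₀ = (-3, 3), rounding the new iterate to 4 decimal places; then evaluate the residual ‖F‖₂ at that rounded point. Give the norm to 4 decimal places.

At (-3, 3): F = (-2.0000, -50.0000).
Jacobian J = [[-3, -4], [2·t^2, 4·s·t + 2·t]].
At the point, J = [[-3.0000, -4.0000], [18.0000, -30.0000]] (det J = 162.0000).
Solving J·Δ = −F gives Δ = (0.8642, -1.1481).
Then the next iterate is (s, t)₁ = (-2.1358, 1.8519).
Re-evaluating at (-2.1358, 1.8519): F = (-0.0002, -16.220062), so ‖F‖₂ = 16.2201.

16.2201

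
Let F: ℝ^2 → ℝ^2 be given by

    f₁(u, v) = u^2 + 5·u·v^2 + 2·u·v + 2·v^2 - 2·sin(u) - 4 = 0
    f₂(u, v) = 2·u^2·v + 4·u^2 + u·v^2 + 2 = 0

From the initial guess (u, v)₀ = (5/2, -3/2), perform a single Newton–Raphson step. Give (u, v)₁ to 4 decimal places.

At (5/2, -3/2): F = (26.178056, 13.8750).
Jacobian J = [[2·u + 5·v^2 + 2·v - 2·cos(u), 10·u·v + 2·u + 4·v], [4·u·v + 8·u + v^2, 2·u^2 + 2·u·v]].
At the point, J = [[14.852287, -38.5000], [7.2500, 5.0000]] (det J = 353.386436).
Solving J·Δ = −F gives Δ = (-1.8820, -0.0461).
Then the next iterate is (u, v)₁ = (0.6180, -1.5461).

(0.6180, -1.5461)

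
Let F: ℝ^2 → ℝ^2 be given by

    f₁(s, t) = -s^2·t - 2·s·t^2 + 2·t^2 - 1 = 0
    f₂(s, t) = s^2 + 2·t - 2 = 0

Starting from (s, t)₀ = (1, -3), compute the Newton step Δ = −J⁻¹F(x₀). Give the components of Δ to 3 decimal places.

(-0.136, 3.636)

At (1, -3): F = (2.000, -7.000).
Jacobian J = [[-2·s·t - 2·t^2, -s^2 - 4·s·t + 4·t], [2·s, 2]].
At the point, J = [[-12.000, -1.000], [2.000, 2.000]] (det J = -22.000).
Solving J·Δ = −F gives Δ = (-0.136, 3.636).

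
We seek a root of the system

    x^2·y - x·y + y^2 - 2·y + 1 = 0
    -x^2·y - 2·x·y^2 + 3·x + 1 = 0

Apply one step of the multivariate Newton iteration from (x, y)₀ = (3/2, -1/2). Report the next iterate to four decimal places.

(-0.2727, 1.1212)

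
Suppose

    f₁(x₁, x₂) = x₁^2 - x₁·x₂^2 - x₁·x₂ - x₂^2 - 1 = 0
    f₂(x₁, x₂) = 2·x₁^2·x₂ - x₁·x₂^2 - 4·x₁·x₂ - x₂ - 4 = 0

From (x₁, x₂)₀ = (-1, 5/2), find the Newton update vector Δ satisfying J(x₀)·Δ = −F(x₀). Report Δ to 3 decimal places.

(0.126, -1.144)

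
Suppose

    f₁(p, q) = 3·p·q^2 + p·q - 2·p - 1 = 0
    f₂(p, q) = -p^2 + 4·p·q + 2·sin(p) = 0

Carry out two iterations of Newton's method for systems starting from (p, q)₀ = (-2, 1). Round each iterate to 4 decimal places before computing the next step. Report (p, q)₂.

(-0.1279, -0.1088)

At (-2, 1): F = (-5.0000, -13.818595).
Jacobian J = [[3·q^2 + q - 2, 6·p·q + p], [-2·p + 4·q + 2·cos(p), 4·p]].
At the point, J = [[2.0000, -14.0000], [7.167706, -8.0000]] (det J = 84.347889).
Solving J·Δ = −F gives Δ = (1.8194, -0.0972).
Then the next iterate is (p, q)₁ = (-0.1806, 0.9028).
Round to (-0.1806, 0.9028) and repeat: F = (-1.243439, -1.044039), J = [[1.347944, -1.158874], [5.939872, -0.7224]].
Δ = (0.0527, -1.0116), so (p, q)₂ = (-0.1279, -0.1088).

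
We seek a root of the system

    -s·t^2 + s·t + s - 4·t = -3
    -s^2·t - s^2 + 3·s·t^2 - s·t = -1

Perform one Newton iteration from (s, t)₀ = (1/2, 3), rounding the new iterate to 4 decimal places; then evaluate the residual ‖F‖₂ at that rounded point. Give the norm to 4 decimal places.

At (1/2, 3): F = (-11.5000, 12.0000).
Jacobian J = [[-t^2 + t + 1, -2·s·t + s - 4], [-2·s·t - 2·s + 3·t^2 - t, -s^2 + 6·s·t - s]].
At the point, J = [[-5.0000, -6.5000], [20.0000, 8.2500]] (det J = 88.7500).
Solving J·Δ = −F gives Δ = (0.1901, -1.9155).
Then the next iterate is (s, t)₁ = (0.6901, 1.0845).
Re-evaluating at (0.6901, 1.0845): F = (-0.711141, 1.693832), so ‖F‖₂ = 1.8371.

1.8371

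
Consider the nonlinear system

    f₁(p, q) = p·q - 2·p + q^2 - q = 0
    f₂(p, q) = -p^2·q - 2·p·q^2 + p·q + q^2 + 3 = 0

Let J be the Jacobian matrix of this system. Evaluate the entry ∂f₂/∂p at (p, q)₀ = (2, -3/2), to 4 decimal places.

0.0000

∂f₂/∂p = -2·p·q - 2·q^2 + q.
At (2, -3/2) this is 0.0000.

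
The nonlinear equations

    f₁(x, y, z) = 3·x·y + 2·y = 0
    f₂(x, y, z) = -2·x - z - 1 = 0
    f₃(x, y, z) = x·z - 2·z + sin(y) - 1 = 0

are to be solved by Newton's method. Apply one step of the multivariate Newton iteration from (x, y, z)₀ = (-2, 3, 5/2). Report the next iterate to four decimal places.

(-0.8046, 2.6896, 0.6092)

At (-2, 3, 5/2): F = (-12.0000, 0.5000, -10.858880).
Jacobian J = [[3·y, 3·x + 2, 0], [-2, 0, -1], [z, cos(y), x - 2]].
At the point, J = [[9.0000, -4.0000, 0.0000], [-2.0000, 0.0000, -1.0000], [2.5000, -0.989992, -4.0000]] (det J = 33.090068).
Solving J·Δ = −F gives Δ = (1.1954, -0.3104, -1.8908).
Then the next iterate is (x, y, z)₁ = (-0.8046, 2.6896, 0.6092).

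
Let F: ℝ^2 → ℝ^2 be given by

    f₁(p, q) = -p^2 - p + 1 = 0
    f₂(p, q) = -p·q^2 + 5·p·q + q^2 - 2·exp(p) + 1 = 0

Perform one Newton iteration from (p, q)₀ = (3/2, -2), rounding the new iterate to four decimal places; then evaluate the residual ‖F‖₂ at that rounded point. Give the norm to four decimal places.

At (3/2, -2): F = (-2.7500, -24.963378).
Jacobian J = [[-2·p - 1, 0], [-q^2 + 5·q - 2·exp(p), -2·p·q + 5·p + 2·q]].
At the point, J = [[-4.0000, 0.0000], [-22.963378, 9.5000]] (det J = -38.0000).
Solving J·Δ = −F gives Δ = (-0.6875, 0.9659).
Then the next iterate is (p, q)₁ = (0.8125, -1.0341).
Re-evaluating at (0.8125, -1.0341): F = (-0.472656, -7.507595), so ‖F‖₂ = 7.5225.

7.5225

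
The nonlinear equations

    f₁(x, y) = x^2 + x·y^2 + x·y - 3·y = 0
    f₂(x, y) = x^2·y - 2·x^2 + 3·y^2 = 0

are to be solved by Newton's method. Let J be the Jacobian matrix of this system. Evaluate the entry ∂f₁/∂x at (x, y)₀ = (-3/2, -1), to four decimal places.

∂f₁/∂x = 2·x + y^2 + y.
At (-3/2, -1) this is -3.0000.

-3.0000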